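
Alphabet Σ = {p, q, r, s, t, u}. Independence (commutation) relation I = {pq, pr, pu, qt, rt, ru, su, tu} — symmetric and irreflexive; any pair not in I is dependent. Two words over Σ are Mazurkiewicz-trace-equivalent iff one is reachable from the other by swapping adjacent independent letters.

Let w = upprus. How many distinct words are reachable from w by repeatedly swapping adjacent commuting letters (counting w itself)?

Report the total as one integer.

#0=u has no predecessor
#1=p has no predecessor
#2=p depends on [1:p]
#3=r has no predecessor
#4=u depends on [0:u]
#5=s depends on [2:p, 3:r]
sources: [0:u, 1:p, 3:r]
N(rest) = Σ N(rest − s) over sources s of rest; N(one piece) = 1:
  size 1 → [4]=1  [5]=1
  size 2 → [0,4]=1  [2,5]=1  [3,5]=1  [4,5]=2
  size 3 → [0,4,5]=3  [1,2,5]=1  [2,3,5]=2  [2,4,5]=3  [3,4,5]=3
  size 4 → [0,2,4,5]=6  [0,3,4,5]=6  [1,2,3,5]=3  [1,2,4,5]=4  [2,3,4,5]=8
  first=0(u) contributes 15
  first=1(p) contributes 20
  first=3(r) contributes 10
|[w]| = 45

45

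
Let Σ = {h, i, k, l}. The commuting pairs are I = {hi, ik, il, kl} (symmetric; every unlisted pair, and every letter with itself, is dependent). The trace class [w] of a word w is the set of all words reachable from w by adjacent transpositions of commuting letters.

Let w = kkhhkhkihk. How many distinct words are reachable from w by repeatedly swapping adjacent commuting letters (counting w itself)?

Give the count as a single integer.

0(k) covers ∅
1(k) covers 0:k
2(h) covers 1:k
3(h) covers 2:h
4(k) covers 3:h
5(h) covers 4:k
6(k) covers 5:h
7(i) covers ∅
8(h) covers 6:k
9(k) covers 8:h
floor of heap: 0:k, 7:i
completions by unplaced set U, small U first (add the entries for U minus each lowest piece of U):
  |U|=1: {7}:1  {9}:1
  |U|=2: {7,9}:2  {8,9}:1
  |U|=3: {6,8,9}:1  {7,8,9}:3
  |U|=4: {5,6,8,9}:1  {6,7,8,9}:4
  |U|=5: {4,5,6,8,9}:1  {5,6,7,8,9}:5
  |U|=6: {3,4,5,6,8,9}:1  {4,5,6,7,8,9}:6
  |U|=7: {2,3,4,5,6,8,9}:1  {3,4,5,6,7,8,9}:7
  |U|=8: {1,2,3,4,5,6,8,9}:1  {2,3,4,5,6,7,8,9}:8
  start at 0(k): 9
  start at 7(i): 1
sum over floor = 10

10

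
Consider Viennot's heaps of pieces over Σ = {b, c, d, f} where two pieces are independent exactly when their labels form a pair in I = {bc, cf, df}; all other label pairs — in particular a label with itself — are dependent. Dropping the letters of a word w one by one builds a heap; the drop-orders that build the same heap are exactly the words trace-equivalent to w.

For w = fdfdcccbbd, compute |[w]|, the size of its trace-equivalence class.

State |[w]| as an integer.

piece 0:f — minimal
piece 1:d — minimal
piece 2:f rests on {0:f}
piece 3:d rests on {1:d}
piece 4:c rests on {3:d}
piece 5:c rests on {4:c}
piece 6:c rests on {5:c}
piece 7:b rests on {2:f, 3:d}
piece 8:b rests on {7:b}
piece 9:d rests on {6:c, 8:b}
minimal pieces: {0:f, 1:d}
ways to finish when only these pieces remain (= sum over removing one remaining piece with nothing left below it):
  1 left: {9}→1
  2 left: {6,9}→1  {8,9}→1
  3 left: {5,6,9}→1  {6,8,9}→2  {7,8,9}→1
  4 left: {2,7,8,9}→1  {4,5,6,9}→1  {5,6,8,9}→3  {6,7,8,9}→3
  5 left: {0,2,7,8,9}→1  {2,6,7,8,9}→4  {4,5,6,8,9}→4  {5,6,7,8,9}→6
  6 left: {0,2,6,7,8,9}→5  {2,5,6,7,8,9}→10  {4,5,6,7,8,9}→10
  7 left: {0,2,5,6,7,8,9}→15  {2,4,5,6,7,8,9}→20  {3,4,5,6,7,8,9}→10
  8 left: {0,2,4,5,6,7,8,9}→35  {1,3,4,5,6,7,8,9}→10  {2,3,4,5,6,7,8,9}→30
  placing 0:f first → 40 extensions
  placing 1:d first → 65 extensions
total linear extensions = 105

105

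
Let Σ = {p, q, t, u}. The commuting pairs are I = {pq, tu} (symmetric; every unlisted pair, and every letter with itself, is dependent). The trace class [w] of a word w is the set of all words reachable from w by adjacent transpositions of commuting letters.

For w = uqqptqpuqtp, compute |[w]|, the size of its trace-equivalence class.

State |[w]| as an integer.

6

piece 0:u — minimal
piece 1:q rests on {0:u}
piece 2:q rests on {1:q}
piece 3:p rests on {0:u}
piece 4:t rests on {2:q, 3:p}
piece 5:q rests on {4:t}
piece 6:p rests on {4:t}
piece 7:u rests on {5:q, 6:p}
piece 8:q rests on {7:u}
piece 9:t rests on {8:q}
piece 10:p rests on {9:t}
minimal pieces: {0:u}
ways to finish when only these pieces remain (= sum over removing one remaining piece with nothing left below it):
  1 left: {10}→1
  2 left: {9,10}→1
  3 left: {8,9,10}→1
  4 left: {7,8,9,10}→1
  5 left: {5,7,8,9,10}→1  {6,7,8,9,10}→1
  6 left: {5,6,7,8,9,10}→2
  7 left: {4,5,6,7,8,9,10}→2
  8 left: {2,4,5,6,7,8,9,10}→2  {3,4,5,6,7,8,9,10}→2
  9 left: {1,2,4,5,6,7,8,9,10}→2  {2,3,4,5,6,7,8,9,10}→4
  placing 0:u first → 6 extensions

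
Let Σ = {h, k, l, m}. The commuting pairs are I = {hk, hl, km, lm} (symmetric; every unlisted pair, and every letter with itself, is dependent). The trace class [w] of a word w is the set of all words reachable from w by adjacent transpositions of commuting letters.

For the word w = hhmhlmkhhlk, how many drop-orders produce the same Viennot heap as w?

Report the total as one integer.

330

drop 0:h onto floor
drop 1:h onto {0:h}
drop 2:m onto {1:h}
drop 3:h onto {2:m}
drop 4:l onto floor
drop 5:m onto {3:h}
drop 6:k onto {4:l}
drop 7:h onto {5:m}
drop 8:h onto {7:h}
drop 9:l onto {6:k}
drop 10:k onto {9:l}
ground layer = {0:h, 4:l}
drop-orders for the pieces not yet dropped (sum over which currently-grounded one goes next):
  1 to go: {8} 1  {10} 1
  2 to go: {7,8} 1  {8,10} 2  {9,10} 1
  3 to go: {5,7,8} 1  {6,9,10} 1  {7,8,10} 3  {8,9,10} 3
  4 to go: {3,5,7,8} 1  {4,6,9,10} 1  {5,7,8,10} 4  {6,8,9,10} 4  {7,8,9,10} 6
  5 to go: {2,3,5,7,8} 1  {3,5,7,8,10} 5  {4,6,8,9,10} 5  {5,7,8,9,10} 10  {6,7,8,9,10} 10
  6 to go: {1,2,3,5,7,8} 1  {2,3,5,7,8,10} 6  {3,5,7,8,9,10} 15  {4,6,7,8,9,10} 15  {5,6,7,8,9,10} 20
  7 to go: {0,1,2,3,5,7,8} 1  {1,2,3,5,7,8,10} 7  {2,3,5,7,8,9,10} 21  {3,5,6,7,8,9,10} 35  {4,5,6,7,8,9,10} 35
  8 to go: {0,1,2,3,5,7,8,10} 8  {1,2,3,5,7,8,9,10} 28  {2,3,5,6,7,8,9,10} 56  {3,4,5,6,7,8,9,10} 70
  9 to go: {0,1,2,3,5,7,8,9,10} 36  {1,2,3,5,6,7,8,9,10} 84  {2,3,4,5,6,7,8,9,10} 126
  if 0:h drops first: 210 orders
  if 4:l drops first: 120 orders
heap linearizations: 330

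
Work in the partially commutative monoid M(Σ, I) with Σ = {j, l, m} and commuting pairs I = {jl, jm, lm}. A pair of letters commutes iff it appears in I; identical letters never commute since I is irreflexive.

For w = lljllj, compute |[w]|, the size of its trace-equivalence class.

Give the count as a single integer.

piece 0:l — minimal
piece 1:l rests on {0:l}
piece 2:j — minimal
piece 3:l rests on {1:l}
piece 4:l rests on {3:l}
piece 5:j rests on {2:j}
minimal pieces: {0:l, 2:j}
ways to finish when only these pieces remain (= sum over removing one remaining piece with nothing left below it):
  1 left: {4}→1  {5}→1
  2 left: {2,5}→1  {3,4}→1  {4,5}→2
  3 left: {1,3,4}→1  {2,4,5}→3  {3,4,5}→3
  4 left: {0,1,3,4}→1  {1,3,4,5}→4  {2,3,4,5}→6
  placing 0:l first → 10 extensions
  placing 2:j first → 5 extensions
total linear extensions = 15

15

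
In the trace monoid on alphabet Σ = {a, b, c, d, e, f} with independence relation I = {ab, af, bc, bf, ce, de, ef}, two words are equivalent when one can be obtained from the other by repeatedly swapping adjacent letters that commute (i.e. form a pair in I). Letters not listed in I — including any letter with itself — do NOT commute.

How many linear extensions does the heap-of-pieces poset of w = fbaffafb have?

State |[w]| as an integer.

420

0(f) covers ∅
1(b) covers ∅
2(a) covers ∅
3(f) covers 0:f
4(f) covers 3:f
5(a) covers 2:a
6(f) covers 4:f
7(b) covers 1:b
floor of heap: 0:f, 1:b, 2:a
completions by unplaced set U, small U first (add the entries for U minus each lowest piece of U):
  |U|=1: {5}:1  {6}:1  {7}:1
  |U|=2: {1,7}:1  {2,5}:1  {4,6}:1  {5,6}:2  {5,7}:2  {6,7}:2
  |U|=3: {1,5,7}:3  {1,6,7}:3  {2,5,6}:3  {2,5,7}:3  {3,4,6}:1  {4,5,6}:3  {4,6,7}:3  {5,6,7}:6
  |U|=4: {0,3,4,6}:1  {1,2,5,7}:6  {1,4,6,7}:6  {1,5,6,7}:12  {2,4,5,6}:6  {2,5,6,7}:12  {3,4,5,6}:4  {3,4,6,7}:4  {4,5,6,7}:12
  |U|=5: {0,3,4,5,6}:5  {0,3,4,6,7}:5  {1,2,5,6,7}:30  {1,3,4,6,7}:10  {1,4,5,6,7}:30  {2,3,4,5,6}:10  {2,4,5,6,7}:30  {3,4,5,6,7}:20
  |U|=6: {0,1,3,4,6,7}:15  {0,2,3,4,5,6}:15  {0,3,4,5,6,7}:30  {1,2,4,5,6,7}:90  {1,3,4,5,6,7}:60  {2,3,4,5,6,7}:60
  start at 0(f): 210
  start at 1(b): 105
  start at 2(a): 105
sum over floor = 420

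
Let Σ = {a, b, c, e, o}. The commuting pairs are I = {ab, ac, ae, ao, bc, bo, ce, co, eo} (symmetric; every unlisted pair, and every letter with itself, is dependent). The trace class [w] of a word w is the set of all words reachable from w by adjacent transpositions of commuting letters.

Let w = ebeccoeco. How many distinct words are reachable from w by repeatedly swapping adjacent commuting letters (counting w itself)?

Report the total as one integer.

1260

0(e) covers ∅
1(b) covers 0:e
2(e) covers 1:b
3(c) covers ∅
4(c) covers 3:c
5(o) covers ∅
6(e) covers 2:e
7(c) covers 4:c
8(o) covers 5:o
floor of heap: 0:e, 3:c, 5:o
completions by unplaced set U, small U first (add the entries for U minus each lowest piece of U):
  |U|=1: {6}:1  {7}:1  {8}:1
  |U|=2: {2,6}:1  {4,7}:1  {5,8}:1  {6,7}:2  {6,8}:2  {7,8}:2
  |U|=3: {1,2,6}:1  {2,6,7}:3  {2,6,8}:3  {3,4,7}:1  {4,6,7}:3  {4,7,8}:3  {5,6,8}:3  {5,7,8}:3  {6,7,8}:6
  |U|=4: {0,1,2,6}:1  {1,2,6,7}:4  {1,2,6,8}:4  {2,4,6,7}:6  {2,5,6,8}:6  {2,6,7,8}:12  {3,4,6,7}:4  {3,4,7,8}:4  {4,5,7,8}:6  {4,6,7,8}:12  {5,6,7,8}:12
  |U|=5: {0,1,2,6,7}:5  {0,1,2,6,8}:5  {1,2,4,6,7}:10  {1,2,5,6,8}:10  {1,2,6,7,8}:20  {2,3,4,6,7}:10  {2,4,6,7,8}:30  {2,5,6,7,8}:30  {3,4,5,7,8}:10  {3,4,6,7,8}:20  {4,5,6,7,8}:30
  |U|=6: {0,1,2,4,6,7}:15  {0,1,2,5,6,8}:15  {0,1,2,6,7,8}:30  {1,2,3,4,6,7}:20  {1,2,4,6,7,8}:60  {1,2,5,6,7,8}:60  {2,3,4,6,7,8}:60  {2,4,5,6,7,8}:90  {3,4,5,6,7,8}:60
  |U|=7: {0,1,2,3,4,6,7}:35  {0,1,2,4,6,7,8}:105  {0,1,2,5,6,7,8}:105  {1,2,3,4,6,7,8}:140  {1,2,4,5,6,7,8}:210  {2,3,4,5,6,7,8}:210
  start at 0(e): 560
  start at 3(c): 420
  start at 5(o): 280
sum over floor = 1260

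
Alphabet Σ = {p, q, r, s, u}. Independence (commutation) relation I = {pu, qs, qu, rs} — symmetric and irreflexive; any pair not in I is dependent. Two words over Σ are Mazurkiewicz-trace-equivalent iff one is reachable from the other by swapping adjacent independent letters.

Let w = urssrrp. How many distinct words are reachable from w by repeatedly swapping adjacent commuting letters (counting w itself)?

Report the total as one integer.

piece 0:u — minimal
piece 1:r rests on {0:u}
piece 2:s rests on {0:u}
piece 3:s rests on {2:s}
piece 4:r rests on {1:r}
piece 5:r rests on {4:r}
piece 6:p rests on {3:s, 5:r}
minimal pieces: {0:u}
ways to finish when only these pieces remain (= sum over removing one remaining piece with nothing left below it):
  1 left: {6}→1
  2 left: {3,6}→1  {5,6}→1
  3 left: {2,3,6}→1  {3,5,6}→2  {4,5,6}→1
  4 left: {1,4,5,6}→1  {2,3,5,6}→3  {3,4,5,6}→3
  5 left: {1,3,4,5,6}→4  {2,3,4,5,6}→6
  placing 0:u first → 10 extensions

10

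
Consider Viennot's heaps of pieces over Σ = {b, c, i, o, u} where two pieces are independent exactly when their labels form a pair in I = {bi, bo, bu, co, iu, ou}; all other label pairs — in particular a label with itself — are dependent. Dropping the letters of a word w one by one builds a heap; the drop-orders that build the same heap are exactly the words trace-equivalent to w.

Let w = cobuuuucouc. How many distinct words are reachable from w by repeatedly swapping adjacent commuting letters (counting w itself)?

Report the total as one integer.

275

piece 0:c — minimal
piece 1:o — minimal
piece 2:b rests on {0:c}
piece 3:u rests on {0:c}
piece 4:u rests on {3:u}
piece 5:u rests on {4:u}
piece 6:u rests on {5:u}
piece 7:c rests on {2:b, 6:u}
piece 8:o rests on {1:o}
piece 9:u rests on {7:c}
piece 10:c rests on {9:u}
minimal pieces: {0:c, 1:o}
ways to finish when only these pieces remain (= sum over removing one remaining piece with nothing left below it):
  1 left: {8}→1  {10}→1
  2 left: {1,8}→1  {8,10}→2  {9,10}→1
  3 left: {1,8,10}→3  {7,9,10}→1  {8,9,10}→3
  4 left: {1,8,9,10}→6  {2,7,9,10}→1  {6,7,9,10}→1  {7,8,9,10}→4
  5 left: {1,7,8,9,10}→10  {2,6,7,9,10}→2  {2,7,8,9,10}→5  {5,6,7,9,10}→1  {6,7,8,9,10}→5
  6 left: {1,2,7,8,9,10}→15  {1,6,7,8,9,10}→15  {2,5,6,7,9,10}→3  {2,6,7,8,9,10}→12  {4,5,6,7,9,10}→1  {5,6,7,8,9,10}→6
  7 left: {1,2,6,7,8,9,10}→42  {1,5,6,7,8,9,10}→21  {2,4,5,6,7,9,10}→4  {2,5,6,7,8,9,10}→21  {3,4,5,6,7,9,10}→1  {4,5,6,7,8,9,10}→7
  8 left: {1,2,5,6,7,8,9,10}→84  {1,4,5,6,7,8,9,10}→28  {2,3,4,5,6,7,9,10}→5  {2,4,5,6,7,8,9,10}→32  {3,4,5,6,7,8,9,10}→8
  9 left: {0,2,3,4,5,6,7,9,10}→5  {1,2,4,5,6,7,8,9,10}→144  {1,3,4,5,6,7,8,9,10}→36  {2,3,4,5,6,7,8,9,10}→45
  placing 0:c first → 225 extensions
  placing 1:o first → 50 extensions
total linear extensions = 275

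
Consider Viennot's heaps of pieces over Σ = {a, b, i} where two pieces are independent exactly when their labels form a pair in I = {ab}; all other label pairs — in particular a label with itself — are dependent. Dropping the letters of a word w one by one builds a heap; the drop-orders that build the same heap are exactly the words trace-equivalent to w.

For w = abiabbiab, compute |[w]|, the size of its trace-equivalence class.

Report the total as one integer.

0(a) covers ∅
1(b) covers ∅
2(i) covers 0:a, 1:b
3(a) covers 2:i
4(b) covers 2:i
5(b) covers 4:b
6(i) covers 3:a, 5:b
7(a) covers 6:i
8(b) covers 6:i
floor of heap: 0:a, 1:b
completions by unplaced set U, small U first (add the entries for U minus each lowest piece of U):
  |U|=1: {7}:1  {8}:1
  |U|=2: {7,8}:2
  |U|=3: {6,7,8}:2
  |U|=4: {3,6,7,8}:2  {5,6,7,8}:2
  |U|=5: {3,5,6,7,8}:4  {4,5,6,7,8}:2
  |U|=6: {3,4,5,6,7,8}:6
  |U|=7: {2,3,4,5,6,7,8}:6
  start at 0(a): 6
  start at 1(b): 6
sum over floor = 12

12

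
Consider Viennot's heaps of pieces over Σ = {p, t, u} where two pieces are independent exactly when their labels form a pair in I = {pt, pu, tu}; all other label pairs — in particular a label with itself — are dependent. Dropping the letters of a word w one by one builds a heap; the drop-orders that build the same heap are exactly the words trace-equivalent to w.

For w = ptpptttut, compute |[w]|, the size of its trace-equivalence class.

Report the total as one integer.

drop 0:p onto floor
drop 1:t onto floor
drop 2:p onto {0:p}
drop 3:p onto {2:p}
drop 4:t onto {1:t}
drop 5:t onto {4:t}
drop 6:t onto {5:t}
drop 7:u onto floor
drop 8:t onto {6:t}
ground layer = {0:p, 1:t, 7:u}
drop-orders for the pieces not yet dropped (sum over which currently-grounded one goes next):
  1 to go: {3} 1  {7} 1  {8} 1
  2 to go: {2,3} 1  {3,7} 2  {3,8} 2  {6,8} 1  {7,8} 2
  3 to go: {0,2,3} 1  {2,3,7} 3  {2,3,8} 3  {3,6,8} 3  {3,7,8} 6  {5,6,8} 1  {6,7,8} 3
  4 to go: {0,2,3,7} 4  {0,2,3,8} 4  {2,3,6,8} 6  {2,3,7,8} 12  {3,5,6,8} 4  {3,6,7,8} 12  {4,5,6,8} 1  {5,6,7,8} 4
  5 to go: {0,2,3,6,8} 10  {0,2,3,7,8} 20  {1,4,5,6,8} 1  {2,3,5,6,8} 10  {2,3,6,7,8} 30  {3,4,5,6,8} 5  {3,5,6,7,8} 20  {4,5,6,7,8} 5
  6 to go: {0,2,3,5,6,8} 20  {0,2,3,6,7,8} 60  {1,3,4,5,6,8} 6  {1,4,5,6,7,8} 6  {2,3,4,5,6,8} 15  {2,3,5,6,7,8} 60  {3,4,5,6,7,8} 30
  7 to go: {0,2,3,4,5,6,8} 35  {0,2,3,5,6,7,8} 140  {1,2,3,4,5,6,8} 21  {1,3,4,5,6,7,8} 42  {2,3,4,5,6,7,8} 105
  if 0:p drops first: 168 orders
  if 1:t drops first: 280 orders
  if 7:u drops first: 56 orders
heap linearizations: 504

504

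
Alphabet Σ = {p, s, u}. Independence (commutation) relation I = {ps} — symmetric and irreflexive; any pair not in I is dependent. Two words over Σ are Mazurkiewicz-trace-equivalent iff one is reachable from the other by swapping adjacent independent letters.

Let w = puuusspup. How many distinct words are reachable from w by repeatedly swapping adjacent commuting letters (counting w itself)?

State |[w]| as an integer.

piece 0:p — minimal
piece 1:u rests on {0:p}
piece 2:u rests on {1:u}
piece 3:u rests on {2:u}
piece 4:s rests on {3:u}
piece 5:s rests on {4:s}
piece 6:p rests on {3:u}
piece 7:u rests on {5:s, 6:p}
piece 8:p rests on {7:u}
minimal pieces: {0:p}
ways to finish when only these pieces remain (= sum over removing one remaining piece with nothing left below it):
  1 left: {8}→1
  2 left: {7,8}→1
  3 left: {5,7,8}→1  {6,7,8}→1
  4 left: {4,5,7,8}→1  {5,6,7,8}→2
  5 left: {4,5,6,7,8}→3
  6 left: {3,4,5,6,7,8}→3
  7 left: {2,3,4,5,6,7,8}→3
  placing 0:p first → 3 extensions

3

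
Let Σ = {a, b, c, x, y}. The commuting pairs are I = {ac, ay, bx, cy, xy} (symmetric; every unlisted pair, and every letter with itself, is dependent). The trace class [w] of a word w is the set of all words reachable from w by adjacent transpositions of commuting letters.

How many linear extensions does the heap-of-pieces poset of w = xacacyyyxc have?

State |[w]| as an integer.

720

drop 0:x onto floor
drop 1:a onto {0:x}
drop 2:c onto {0:x}
drop 3:a onto {1:a}
drop 4:c onto {2:c}
drop 5:y onto floor
drop 6:y onto {5:y}
drop 7:y onto {6:y}
drop 8:x onto {3:a, 4:c}
drop 9:c onto {8:x}
ground layer = {0:x, 5:y}
drop-orders for the pieces not yet dropped (sum over which currently-grounded one goes next):
  1 to go: {7} 1  {9} 1
  2 to go: {6,7} 1  {7,9} 2  {8,9} 1
  3 to go: {3,8,9} 1  {4,8,9} 1  {5,6,7} 1  {6,7,9} 3  {7,8,9} 3
  4 to go: {1,3,8,9} 1  {2,4,8,9} 1  {3,4,8,9} 2  {3,7,8,9} 4  {4,7,8,9} 4  {5,6,7,9} 4  {6,7,8,9} 6
  5 to go: {1,3,4,8,9} 3  {1,3,7,8,9} 5  {2,3,4,8,9} 3  {2,4,7,8,9} 5  {3,4,7,8,9} 10  {3,6,7,8,9} 10  {4,6,7,8,9} 10  {5,6,7,8,9} 10
  6 to go: {1,2,3,4,8,9} 6  {1,3,4,7,8,9} 18  {1,3,6,7,8,9} 15  {2,3,4,7,8,9} 18  {2,4,6,7,8,9} 15  {3,4,6,7,8,9} 30  {3,5,6,7,8,9} 20  {4,5,6,7,8,9} 20
  7 to go: {0,1,2,3,4,8,9} 6  {1,2,3,4,7,8,9} 42  {1,3,4,6,7,8,9} 63  {1,3,5,6,7,8,9} 35  {2,3,4,6,7,8,9} 63  {2,4,5,6,7,8,9} 35  {3,4,5,6,7,8,9} 70
  8 to go: {0,1,2,3,4,7,8,9} 48  {1,2,3,4,6,7,8,9} 168  {1,3,4,5,6,7,8,9} 168  {2,3,4,5,6,7,8,9} 168
  if 0:x drops first: 504 orders
  if 5:y drops first: 216 orders
heap linearizations: 720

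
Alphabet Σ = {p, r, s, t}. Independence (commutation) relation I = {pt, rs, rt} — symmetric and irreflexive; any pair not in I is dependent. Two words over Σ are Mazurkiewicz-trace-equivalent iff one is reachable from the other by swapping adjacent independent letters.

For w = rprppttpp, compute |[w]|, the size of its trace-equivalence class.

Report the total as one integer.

36

drop 0:r onto floor
drop 1:p onto {0:r}
drop 2:r onto {1:p}
drop 3:p onto {2:r}
drop 4:p onto {3:p}
drop 5:t onto floor
drop 6:t onto {5:t}
drop 7:p onto {4:p}
drop 8:p onto {7:p}
ground layer = {0:r, 5:t}
drop-orders for the pieces not yet dropped (sum over which currently-grounded one goes next):
  1 to go: {6} 1  {8} 1
  2 to go: {5,6} 1  {6,8} 2  {7,8} 1
  3 to go: {4,7,8} 1  {5,6,8} 3  {6,7,8} 3
  4 to go: {3,4,7,8} 1  {4,6,7,8} 4  {5,6,7,8} 6
  5 to go: {2,3,4,7,8} 1  {3,4,6,7,8} 5  {4,5,6,7,8} 10
  6 to go: {1,2,3,4,7,8} 1  {2,3,4,6,7,8} 6  {3,4,5,6,7,8} 15
  7 to go: {0,1,2,3,4,7,8} 1  {1,2,3,4,6,7,8} 7  {2,3,4,5,6,7,8} 21
  if 0:r drops first: 28 orders
  if 5:t drops first: 8 orders
heap linearizations: 36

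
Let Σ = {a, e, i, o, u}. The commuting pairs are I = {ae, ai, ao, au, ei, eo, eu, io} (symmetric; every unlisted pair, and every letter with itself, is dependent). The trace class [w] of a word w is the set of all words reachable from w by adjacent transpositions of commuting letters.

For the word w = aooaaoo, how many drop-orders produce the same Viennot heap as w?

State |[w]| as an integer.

35

#0=a has no predecessor
#1=o has no predecessor
#2=o depends on [1:o]
#3=a depends on [0:a]
#4=a depends on [3:a]
#5=o depends on [2:o]
#6=o depends on [5:o]
sources: [0:a, 1:o]
N(rest) = Σ N(rest − s) over sources s of rest; N(one piece) = 1:
  size 1 → [4]=1  [6]=1
  size 2 → [3,4]=1  [4,6]=2  [5,6]=1
  size 3 → [0,3,4]=1  [2,5,6]=1  [3,4,6]=3  [4,5,6]=3
  size 4 → [0,3,4,6]=4  [1,2,5,6]=1  [2,4,5,6]=4  [3,4,5,6]=6
  size 5 → [0,3,4,5,6]=10  [1,2,4,5,6]=5  [2,3,4,5,6]=10
  first=0(a) contributes 15
  first=1(o) contributes 20
|[w]| = 35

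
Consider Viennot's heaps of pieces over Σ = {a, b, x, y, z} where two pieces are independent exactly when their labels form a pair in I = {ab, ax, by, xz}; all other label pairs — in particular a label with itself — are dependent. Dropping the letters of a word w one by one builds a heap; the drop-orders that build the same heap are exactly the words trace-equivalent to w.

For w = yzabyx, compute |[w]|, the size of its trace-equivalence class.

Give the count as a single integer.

0(y) covers ∅
1(z) covers 0:y
2(a) covers 1:z
3(b) covers 1:z
4(y) covers 2:a
5(x) covers 3:b, 4:y
floor of heap: 0:y
completions by unplaced set U, small U first (add the entries for U minus each lowest piece of U):
  |U|=1: {5}:1
  |U|=2: {3,5}:1  {4,5}:1
  |U|=3: {2,4,5}:1  {3,4,5}:2
  |U|=4: {2,3,4,5}:3
  start at 0(y): 3

3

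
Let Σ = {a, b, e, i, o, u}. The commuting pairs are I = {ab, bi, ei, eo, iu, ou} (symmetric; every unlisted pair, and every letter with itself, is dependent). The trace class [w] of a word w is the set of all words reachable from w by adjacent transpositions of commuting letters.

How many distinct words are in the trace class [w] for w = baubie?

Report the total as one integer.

9

piece 0:b — minimal
piece 1:a — minimal
piece 2:u rests on {0:b, 1:a}
piece 3:b rests on {2:u}
piece 4:i rests on {1:a}
piece 5:e rests on {3:b}
minimal pieces: {0:b, 1:a}
ways to finish when only these pieces remain (= sum over removing one remaining piece with nothing left below it):
  1 left: {4}→1  {5}→1
  2 left: {3,5}→1  {4,5}→2
  3 left: {2,3,5}→1  {3,4,5}→3
  4 left: {0,2,3,5}→1  {2,3,4,5}→4
  placing 0:b first → 4 extensions
  placing 1:a first → 5 extensions
total linear extensions = 9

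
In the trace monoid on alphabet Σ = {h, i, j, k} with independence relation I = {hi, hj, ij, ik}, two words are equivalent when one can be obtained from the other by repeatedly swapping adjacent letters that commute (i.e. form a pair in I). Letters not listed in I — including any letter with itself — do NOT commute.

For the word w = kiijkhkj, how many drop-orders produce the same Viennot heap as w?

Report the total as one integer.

piece 0:k — minimal
piece 1:i — minimal
piece 2:i rests on {1:i}
piece 3:j rests on {0:k}
piece 4:k rests on {3:j}
piece 5:h rests on {4:k}
piece 6:k rests on {5:h}
piece 7:j rests on {6:k}
minimal pieces: {0:k, 1:i}
ways to finish when only these pieces remain (= sum over removing one remaining piece with nothing left below it):
  1 left: {2}→1  {7}→1
  2 left: {1,2}→1  {2,7}→2  {6,7}→1
  3 left: {1,2,7}→3  {2,6,7}→3  {5,6,7}→1
  4 left: {1,2,6,7}→6  {2,5,6,7}→4  {4,5,6,7}→1
  5 left: {1,2,5,6,7}→10  {2,4,5,6,7}→5  {3,4,5,6,7}→1
  6 left: {0,3,4,5,6,7}→1  {1,2,4,5,6,7}→15  {2,3,4,5,6,7}→6
  placing 0:k first → 21 extensions
  placing 1:i first → 7 extensions
total linear extensions = 28

28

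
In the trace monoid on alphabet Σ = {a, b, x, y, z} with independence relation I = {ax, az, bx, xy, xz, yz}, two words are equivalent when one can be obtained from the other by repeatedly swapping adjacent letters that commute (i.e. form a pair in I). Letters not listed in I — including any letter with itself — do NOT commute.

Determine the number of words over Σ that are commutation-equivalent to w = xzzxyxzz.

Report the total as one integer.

drop 0:x onto floor
drop 1:z onto floor
drop 2:z onto {1:z}
drop 3:x onto {0:x}
drop 4:y onto floor
drop 5:x onto {3:x}
drop 6:z onto {2:z}
drop 7:z onto {6:z}
ground layer = {0:x, 1:z, 4:y}
drop-orders for the pieces not yet dropped (sum over which currently-grounded one goes next):
  1 to go: {4} 1  {5} 1  {7} 1
  2 to go: {3,5} 1  {4,5} 2  {4,7} 2  {5,7} 2  {6,7} 1
  3 to go: {0,3,5} 1  {2,6,7} 1  {3,4,5} 3  {3,5,7} 3  {4,5,7} 6  {4,6,7} 3  {5,6,7} 3
  4 to go: {0,3,4,5} 4  {0,3,5,7} 4  {1,2,6,7} 1  {2,4,6,7} 4  {2,5,6,7} 4  {3,4,5,7} 12  {3,5,6,7} 6  {4,5,6,7} 12
  5 to go: {0,3,4,5,7} 20  {0,3,5,6,7} 10  {1,2,4,6,7} 5  {1,2,5,6,7} 5  {2,3,5,6,7} 10  {2,4,5,6,7} 20  {3,4,5,6,7} 30
  6 to go: {0,2,3,5,6,7} 20  {0,3,4,5,6,7} 60  {1,2,3,5,6,7} 15  {1,2,4,5,6,7} 30  {2,3,4,5,6,7} 60
  if 0:x drops first: 105 orders
  if 1:z drops first: 140 orders
  if 4:y drops first: 35 orders
heap linearizations: 280

280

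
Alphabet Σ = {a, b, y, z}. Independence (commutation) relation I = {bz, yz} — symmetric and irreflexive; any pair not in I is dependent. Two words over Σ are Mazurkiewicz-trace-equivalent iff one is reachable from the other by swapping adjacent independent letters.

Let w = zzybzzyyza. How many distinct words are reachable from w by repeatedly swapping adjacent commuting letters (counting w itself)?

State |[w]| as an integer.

piece 0:z — minimal
piece 1:z rests on {0:z}
piece 2:y — minimal
piece 3:b rests on {2:y}
piece 4:z rests on {1:z}
piece 5:z rests on {4:z}
piece 6:y rests on {3:b}
piece 7:y rests on {6:y}
piece 8:z rests on {5:z}
piece 9:a rests on {7:y, 8:z}
minimal pieces: {0:z, 2:y}
ways to finish when only these pieces remain (= sum over removing one remaining piece with nothing left below it):
  1 left: {9}→1
  2 left: {7,9}→1  {8,9}→1
  3 left: {5,8,9}→1  {6,7,9}→1  {7,8,9}→2
  4 left: {3,6,7,9}→1  {4,5,8,9}→1  {5,7,8,9}→3  {6,7,8,9}→3
  5 left: {1,4,5,8,9}→1  {2,3,6,7,9}→1  {3,6,7,8,9}→4  {4,5,7,8,9}→4  {5,6,7,8,9}→6
  6 left: {0,1,4,5,8,9}→1  {1,4,5,7,8,9}→5  {2,3,6,7,8,9}→5  {3,5,6,7,8,9}→10  {4,5,6,7,8,9}→10
  7 left: {0,1,4,5,7,8,9}→6  {1,4,5,6,7,8,9}→15  {2,3,5,6,7,8,9}→15  {3,4,5,6,7,8,9}→20
  8 left: {0,1,4,5,6,7,8,9}→21  {1,3,4,5,6,7,8,9}→35  {2,3,4,5,6,7,8,9}→35
  placing 0:z first → 70 extensions
  placing 2:y first → 56 extensions
total linear extensions = 126

126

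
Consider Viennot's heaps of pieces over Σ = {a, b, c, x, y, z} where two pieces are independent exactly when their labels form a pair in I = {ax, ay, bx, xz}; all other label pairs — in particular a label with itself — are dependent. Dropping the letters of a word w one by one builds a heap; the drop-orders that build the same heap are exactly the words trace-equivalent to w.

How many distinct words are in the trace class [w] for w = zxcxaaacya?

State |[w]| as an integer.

16

piece 0:z — minimal
piece 1:x — minimal
piece 2:c rests on {0:z, 1:x}
piece 3:x rests on {2:c}
piece 4:a rests on {2:c}
piece 5:a rests on {4:a}
piece 6:a rests on {5:a}
piece 7:c rests on {3:x, 6:a}
piece 8:y rests on {7:c}
piece 9:a rests on {7:c}
minimal pieces: {0:z, 1:x}
ways to finish when only these pieces remain (= sum over removing one remaining piece with nothing left below it):
  1 left: {8}→1  {9}→1
  2 left: {8,9}→2
  3 left: {7,8,9}→2
  4 left: {3,7,8,9}→2  {6,7,8,9}→2
  5 left: {3,6,7,8,9}→4  {5,6,7,8,9}→2
  6 left: {3,5,6,7,8,9}→6  {4,5,6,7,8,9}→2
  7 left: {3,4,5,6,7,8,9}→8
  8 left: {2,3,4,5,6,7,8,9}→8
  placing 0:z first → 8 extensions
  placing 1:x first → 8 extensions
total linear extensions = 16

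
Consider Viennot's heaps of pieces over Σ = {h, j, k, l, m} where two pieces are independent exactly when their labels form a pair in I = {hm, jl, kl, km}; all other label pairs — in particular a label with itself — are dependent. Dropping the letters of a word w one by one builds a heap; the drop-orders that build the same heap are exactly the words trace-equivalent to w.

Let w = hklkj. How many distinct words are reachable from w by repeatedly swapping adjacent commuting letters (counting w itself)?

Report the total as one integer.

4

piece 0:h — minimal
piece 1:k rests on {0:h}
piece 2:l rests on {0:h}
piece 3:k rests on {1:k}
piece 4:j rests on {3:k}
minimal pieces: {0:h}
ways to finish when only these pieces remain (= sum over removing one remaining piece with nothing left below it):
  1 left: {2}→1  {4}→1
  2 left: {2,4}→2  {3,4}→1
  3 left: {1,3,4}→1  {2,3,4}→3
  placing 0:h first → 4 extensions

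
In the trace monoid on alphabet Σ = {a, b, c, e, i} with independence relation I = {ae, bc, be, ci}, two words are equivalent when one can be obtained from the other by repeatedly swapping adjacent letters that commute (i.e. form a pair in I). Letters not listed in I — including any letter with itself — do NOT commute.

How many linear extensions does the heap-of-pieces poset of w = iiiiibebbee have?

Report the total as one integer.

piece 0:i — minimal
piece 1:i rests on {0:i}
piece 2:i rests on {1:i}
piece 3:i rests on {2:i}
piece 4:i rests on {3:i}
piece 5:b rests on {4:i}
piece 6:e rests on {4:i}
piece 7:b rests on {5:b}
piece 8:b rests on {7:b}
piece 9:e rests on {6:e}
piece 10:e rests on {9:e}
minimal pieces: {0:i}
ways to finish when only these pieces remain (= sum over removing one remaining piece with nothing left below it):
  1 left: {8}→1  {10}→1
  2 left: {7,8}→1  {8,10}→2  {9,10}→1
  3 left: {5,7,8}→1  {6,9,10}→1  {7,8,10}→3  {8,9,10}→3
  4 left: {5,7,8,10}→4  {6,8,9,10}→4  {7,8,9,10}→6
  5 left: {5,7,8,9,10}→10  {6,7,8,9,10}→10
  6 left: {5,6,7,8,9,10}→20
  7 left: {4,5,6,7,8,9,10}→20
  8 left: {3,4,5,6,7,8,9,10}→20
  9 left: {2,3,4,5,6,7,8,9,10}→20
  placing 0:i first → 20 extensions

20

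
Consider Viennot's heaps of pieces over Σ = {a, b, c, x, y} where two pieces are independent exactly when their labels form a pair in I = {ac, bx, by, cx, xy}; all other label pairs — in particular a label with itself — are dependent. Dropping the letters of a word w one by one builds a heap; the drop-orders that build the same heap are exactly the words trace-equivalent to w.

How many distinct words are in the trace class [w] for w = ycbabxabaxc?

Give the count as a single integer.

drop 0:y onto floor
drop 1:c onto {0:y}
drop 2:b onto {1:c}
drop 3:a onto {2:b}
drop 4:b onto {3:a}
drop 5:x onto {3:a}
drop 6:a onto {4:b, 5:x}
drop 7:b onto {6:a}
drop 8:a onto {7:b}
drop 9:x onto {8:a}
drop 10:c onto {7:b}
ground layer = {0:y}
drop-orders for the pieces not yet dropped (sum over which currently-grounded one goes next):
  1 to go: {9} 1  {10} 1
  2 to go: {8,9} 1  {9,10} 2
  3 to go: {8,9,10} 3
  4 to go: {7,8,9,10} 3
  5 to go: {6,7,8,9,10} 3
  6 to go: {4,6,7,8,9,10} 3  {5,6,7,8,9,10} 3
  7 to go: {4,5,6,7,8,9,10} 6
  8 to go: {3,4,5,6,7,8,9,10} 6
  9 to go: {2,3,4,5,6,7,8,9,10} 6
  if 0:y drops first: 6 orders

6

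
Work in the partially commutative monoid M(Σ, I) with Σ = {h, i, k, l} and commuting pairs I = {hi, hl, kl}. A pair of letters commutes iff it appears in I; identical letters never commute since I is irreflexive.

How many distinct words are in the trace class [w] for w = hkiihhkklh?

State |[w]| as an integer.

#0=h has no predecessor
#1=k depends on [0:h]
#2=i depends on [1:k]
#3=i depends on [2:i]
#4=h depends on [1:k]
#5=h depends on [4:h]
#6=k depends on [3:i, 5:h]
#7=k depends on [6:k]
#8=l depends on [3:i]
#9=h depends on [7:k]
sources: [0:h]
N(rest) = Σ N(rest − s) over sources s of rest; N(one piece) = 1:
  size 1 → [8]=1  [9]=1
  size 2 → [7,9]=1  [8,9]=2
  size 3 → [6,7,9]=1  [7,8,9]=3
  size 4 → [5,6,7,9]=1  [6,7,8,9]=4
  size 5 → [3,6,7,8,9]=4  [4,5,6,7,9]=1  [5,6,7,8,9]=5
  size 6 → [2,3,6,7,8,9]=4  [3,5,6,7,8,9]=9  [4,5,6,7,8,9]=6
  size 7 → [2,3,5,6,7,8,9]=13  [3,4,5,6,7,8,9]=15
  size 8 → [2,3,4,5,6,7,8,9]=28
  first=0(h) contributes 28

28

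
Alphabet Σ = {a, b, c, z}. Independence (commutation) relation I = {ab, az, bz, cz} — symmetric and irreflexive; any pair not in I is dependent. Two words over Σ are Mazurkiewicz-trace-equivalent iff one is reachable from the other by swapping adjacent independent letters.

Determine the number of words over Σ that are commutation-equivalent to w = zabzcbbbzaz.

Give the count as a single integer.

0(z) covers ∅
1(a) covers ∅
2(b) covers ∅
3(z) covers 0:z
4(c) covers 1:a, 2:b
5(b) covers 4:c
6(b) covers 5:b
7(b) covers 6:b
8(z) covers 3:z
9(a) covers 4:c
10(z) covers 8:z
floor of heap: 0:z, 1:a, 2:b
completions by unplaced set U, small U first (add the entries for U minus each lowest piece of U):
  |U|=1: {7}:1  {9}:1  {10}:1
  |U|=2: {6,7}:1  {7,9}:2  {7,10}:2  {8,10}:1  {9,10}:2
  |U|=3: {3,8,10}:1  {5,6,7}:1  {6,7,9}:3  {6,7,10}:3  {7,8,10}:3  {7,9,10}:6  {8,9,10}:3
  |U|=4: {0,3,8,10}:1  {3,7,8,10}:4  {3,8,9,10}:4  {5,6,7,9}:4  {5,6,7,10}:4  {6,7,8,10}:6  {6,7,9,10}:12  {7,8,9,10}:12
  |U|=5: {0,3,7,8,10}:5  {0,3,8,9,10}:5  {3,6,7,8,10}:10  {3,7,8,9,10}:20  {4,5,6,7,9}:4  {5,6,7,8,10}:10  {5,6,7,9,10}:20  {6,7,8,9,10}:30
  |U|=6: {0,3,6,7,8,10}:15  {0,3,7,8,9,10}:30  {1,4,5,6,7,9}:4  {2,4,5,6,7,9}:4  {3,5,6,7,8,10}:20  {3,6,7,8,9,10}:60  {4,5,6,7,9,10}:24  {5,6,7,8,9,10}:60
  |U|=7: {0,3,5,6,7,8,10}:35  {0,3,6,7,8,9,10}:105  {1,2,4,5,6,7,9}:8  {1,4,5,6,7,9,10}:28  {2,4,5,6,7,9,10}:28  {3,5,6,7,8,9,10}:140  {4,5,6,7,8,9,10}:84
  |U|=8: {0,3,5,6,7,8,9,10}:280  {1,2,4,5,6,7,9,10}:64  {1,4,5,6,7,8,9,10}:112  {2,4,5,6,7,8,9,10}:112  {3,4,5,6,7,8,9,10}:224
  |U|=9: {0,3,4,5,6,7,8,9,10}:504  {1,2,4,5,6,7,8,9,10}:288  {1,3,4,5,6,7,8,9,10}:336  {2,3,4,5,6,7,8,9,10}:336
  start at 0(z): 960
  start at 1(a): 840
  start at 2(b): 840
sum over floor = 2640

2640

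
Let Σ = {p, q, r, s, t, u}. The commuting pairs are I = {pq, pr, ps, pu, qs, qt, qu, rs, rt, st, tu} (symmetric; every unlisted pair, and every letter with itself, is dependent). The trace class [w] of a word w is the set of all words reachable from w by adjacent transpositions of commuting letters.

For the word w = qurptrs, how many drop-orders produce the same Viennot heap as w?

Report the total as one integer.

147

#0=q has no predecessor
#1=u has no predecessor
#2=r depends on [0:q, 1:u]
#3=p has no predecessor
#4=t depends on [3:p]
#5=r depends on [2:r]
#6=s depends on [1:u]
sources: [0:q, 1:u, 3:p]
N(rest) = Σ N(rest − s) over sources s of rest; N(one piece) = 1:
  size 1 → [4]=1  [5]=1  [6]=1
  size 2 → [2,5]=1  [3,4]=1  [4,5]=2  [4,6]=2  [5,6]=2
  size 3 → [0,2,5]=1  [2,4,5]=3  [2,5,6]=3  [3,4,5]=3  [3,4,6]=3  [4,5,6]=6
  size 4 → [0,2,4,5]=4  [0,2,5,6]=4  [1,2,5,6]=3  [2,3,4,5]=6  [2,4,5,6]=12  [3,4,5,6]=12
  size 5 → [0,1,2,5,6]=7  [0,2,3,4,5]=10  [0,2,4,5,6]=20  [1,2,4,5,6]=15  [2,3,4,5,6]=30
  first=0(q) contributes 45
  first=1(u) contributes 60
  first=3(p) contributes 42
|[w]| = 147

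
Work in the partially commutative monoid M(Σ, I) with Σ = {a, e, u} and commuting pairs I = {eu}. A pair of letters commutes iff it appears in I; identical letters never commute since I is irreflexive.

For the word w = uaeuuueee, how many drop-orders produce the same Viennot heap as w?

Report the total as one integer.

piece 0:u — minimal
piece 1:a rests on {0:u}
piece 2:e rests on {1:a}
piece 3:u rests on {1:a}
piece 4:u rests on {3:u}
piece 5:u rests on {4:u}
piece 6:e rests on {2:e}
piece 7:e rests on {6:e}
piece 8:e rests on {7:e}
minimal pieces: {0:u}
ways to finish when only these pieces remain (= sum over removing one remaining piece with nothing left below it):
  1 left: {5}→1  {8}→1
  2 left: {4,5}→1  {5,8}→2  {7,8}→1
  3 left: {3,4,5}→1  {4,5,8}→3  {5,7,8}→3  {6,7,8}→1
  4 left: {2,6,7,8}→1  {3,4,5,8}→4  {4,5,7,8}→6  {5,6,7,8}→4
  5 left: {2,5,6,7,8}→5  {3,4,5,7,8}→10  {4,5,6,7,8}→10
  6 left: {2,4,5,6,7,8}→15  {3,4,5,6,7,8}→20
  7 left: {2,3,4,5,6,7,8}→35
  placing 0:u first → 35 extensions

35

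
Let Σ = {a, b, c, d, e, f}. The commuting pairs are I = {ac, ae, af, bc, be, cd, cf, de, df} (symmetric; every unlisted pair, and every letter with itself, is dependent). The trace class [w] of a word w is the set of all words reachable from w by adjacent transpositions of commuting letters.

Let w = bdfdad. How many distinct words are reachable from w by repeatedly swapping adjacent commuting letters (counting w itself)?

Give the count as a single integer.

5

drop 0:b onto floor
drop 1:d onto {0:b}
drop 2:f onto {0:b}
drop 3:d onto {1:d}
drop 4:a onto {3:d}
drop 5:d onto {4:a}
ground layer = {0:b}
drop-orders for the pieces not yet dropped (sum over which currently-grounded one goes next):
  1 to go: {2} 1  {5} 1
  2 to go: {2,5} 2  {4,5} 1
  3 to go: {2,4,5} 3  {3,4,5} 1
  4 to go: {1,3,4,5} 1  {2,3,4,5} 4
  if 0:b drops first: 5 orders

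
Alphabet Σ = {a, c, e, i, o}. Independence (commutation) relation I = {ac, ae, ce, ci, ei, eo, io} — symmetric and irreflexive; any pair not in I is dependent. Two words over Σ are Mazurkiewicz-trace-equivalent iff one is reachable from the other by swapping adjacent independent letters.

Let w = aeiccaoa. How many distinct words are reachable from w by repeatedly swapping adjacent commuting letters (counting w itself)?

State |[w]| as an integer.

piece 0:a — minimal
piece 1:e — minimal
piece 2:i rests on {0:a}
piece 3:c — minimal
piece 4:c rests on {3:c}
piece 5:a rests on {2:i}
piece 6:o rests on {4:c, 5:a}
piece 7:a rests on {6:o}
minimal pieces: {0:a, 1:e, 3:c}
ways to finish when only these pieces remain (= sum over removing one remaining piece with nothing left below it):
  1 left: {1}→1  {7}→1
  2 left: {1,7}→2  {6,7}→1
  3 left: {1,6,7}→3  {4,6,7}→1  {5,6,7}→1
  4 left: {1,4,6,7}→4  {1,5,6,7}→4  {2,5,6,7}→1  {3,4,6,7}→1  {4,5,6,7}→2
  5 left: {0,2,5,6,7}→1  {1,2,5,6,7}→5  {1,3,4,6,7}→5  {1,4,5,6,7}→10  {2,4,5,6,7}→3  {3,4,5,6,7}→3
  6 left: {0,1,2,5,6,7}→6  {0,2,4,5,6,7}→4  {1,2,4,5,6,7}→18  {1,3,4,5,6,7}→18  {2,3,4,5,6,7}→6
  placing 0:a first → 42 extensions
  placing 1:e first → 10 extensions
  placing 3:c first → 28 extensions
total linear extensions = 80

80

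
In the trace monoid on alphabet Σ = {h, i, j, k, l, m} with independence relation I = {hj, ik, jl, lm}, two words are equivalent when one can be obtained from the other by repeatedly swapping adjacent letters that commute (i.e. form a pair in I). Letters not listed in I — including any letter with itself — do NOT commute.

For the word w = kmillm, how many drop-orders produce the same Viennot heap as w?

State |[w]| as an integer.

piece 0:k — minimal
piece 1:m rests on {0:k}
piece 2:i rests on {1:m}
piece 3:l rests on {2:i}
piece 4:l rests on {3:l}
piece 5:m rests on {2:i}
minimal pieces: {0:k}
ways to finish when only these pieces remain (= sum over removing one remaining piece with nothing left below it):
  1 left: {4}→1  {5}→1
  2 left: {3,4}→1  {4,5}→2
  3 left: {3,4,5}→3
  4 left: {2,3,4,5}→3
  placing 0:k first → 3 extensions

3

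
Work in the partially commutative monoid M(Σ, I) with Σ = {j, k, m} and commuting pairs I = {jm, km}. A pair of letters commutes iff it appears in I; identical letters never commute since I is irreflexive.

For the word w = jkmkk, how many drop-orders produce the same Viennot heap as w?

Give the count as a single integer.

5

0(j) covers ∅
1(k) covers 0:j
2(m) covers ∅
3(k) covers 1:k
4(k) covers 3:k
floor of heap: 0:j, 2:m
completions by unplaced set U, small U first (add the entries for U minus each lowest piece of U):
  |U|=1: {2}:1  {4}:1
  |U|=2: {2,4}:2  {3,4}:1
  |U|=3: {1,3,4}:1  {2,3,4}:3
  start at 0(j): 4
  start at 2(m): 1
sum over floor = 5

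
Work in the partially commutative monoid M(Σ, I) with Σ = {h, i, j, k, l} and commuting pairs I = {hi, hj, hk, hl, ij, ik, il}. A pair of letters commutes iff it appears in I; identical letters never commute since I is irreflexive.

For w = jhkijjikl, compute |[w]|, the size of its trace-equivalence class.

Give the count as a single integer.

252

#0=j has no predecessor
#1=h has no predecessor
#2=k depends on [0:j]
#3=i has no predecessor
#4=j depends on [2:k]
#5=j depends on [4:j]
#6=i depends on [3:i]
#7=k depends on [5:j]
#8=l depends on [7:k]
sources: [0:j, 1:h, 3:i]
N(rest) = Σ N(rest − s) over sources s of rest; N(one piece) = 1:
  size 1 → [1]=1  [6]=1  [8]=1
  size 2 → [1,6]=2  [1,8]=2  [3,6]=1  [6,8]=2  [7,8]=1
  size 3 → [1,3,6]=3  [1,6,8]=6  [1,7,8]=3  [3,6,8]=3  [5,7,8]=1  [6,7,8]=3
  size 4 → [1,3,6,8]=12  [1,5,7,8]=4  [1,6,7,8]=12  [3,6,7,8]=6  [4,5,7,8]=1  [5,6,7,8]=4
  size 5 → [1,3,6,7,8]=30  [1,4,5,7,8]=5  [1,5,6,7,8]=20  [2,4,5,7,8]=1  [3,5,6,7,8]=10  [4,5,6,7,8]=5
  size 6 → [0,2,4,5,7,8]=1  [1,2,4,5,7,8]=6  [1,3,5,6,7,8]=60  [1,4,5,6,7,8]=30  [2,4,5,6,7,8]=6  [3,4,5,6,7,8]=15
  size 7 → [0,1,2,4,5,7,8]=7  [0,2,4,5,6,7,8]=7  [1,2,4,5,6,7,8]=42  [1,3,4,5,6,7,8]=105  [2,3,4,5,6,7,8]=21
  first=0(j) contributes 168
  first=1(h) contributes 28
  first=3(i) contributes 56
|[w]| = 252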